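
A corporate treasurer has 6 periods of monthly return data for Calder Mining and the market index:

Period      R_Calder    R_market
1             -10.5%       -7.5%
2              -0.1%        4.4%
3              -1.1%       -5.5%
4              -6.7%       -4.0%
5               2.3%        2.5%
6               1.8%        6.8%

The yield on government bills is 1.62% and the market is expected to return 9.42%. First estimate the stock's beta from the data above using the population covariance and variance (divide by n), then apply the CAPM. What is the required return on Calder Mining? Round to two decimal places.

Mean R_i = (-10.5 − 0.1 − 1.1 − 6.7 + 2.3 + 1.8) / 6 = -2.3833%
Mean R_m = (-7.5 + 4.4 − 5.5 − 4.0 + 2.5 + 6.8) / 6 = -0.5500%
Σ(R_i − R̄_i)(R_m − R̄_m) = 121.2850  ⇒  Cov = 121.2850 / 6 = 20.2142
Σ(R_m − R̄_m)² = 172.5350  ⇒  Var(R_m) = 172.5350 / 6 = 28.7558
β = Cov / Var(R_m) = 20.2142 / 28.7558 = 0.7030
MRP = 9.42% − 1.62% = 7.80%
E(R) = R_f + β × MRP = 1.62% + 0.7030 × 7.80% = 7.10%

7.10%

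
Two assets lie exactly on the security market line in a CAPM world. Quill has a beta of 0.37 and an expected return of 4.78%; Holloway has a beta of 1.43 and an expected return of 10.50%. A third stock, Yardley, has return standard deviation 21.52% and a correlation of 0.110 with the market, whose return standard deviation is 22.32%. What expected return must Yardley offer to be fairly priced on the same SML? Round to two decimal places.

3.36%

MRP = (10.50% − 4.78%) / (1.43 − 0.37) = 5.3962%
R_f = 4.78% − 0.37 × 5.3962% = 2.7834%
β_Yardley = ρ·σ_i/σ_m = 0.110 × 21.52 / 22.32 = 0.1061
E(R_Yardley) = R_f + β × MRP = 2.7834% + 0.1061 × 5.3962% = 3.36%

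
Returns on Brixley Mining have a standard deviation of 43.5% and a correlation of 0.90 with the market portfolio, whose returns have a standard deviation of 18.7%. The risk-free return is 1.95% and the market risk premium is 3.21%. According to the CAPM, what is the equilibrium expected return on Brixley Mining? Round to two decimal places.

8.67%

β = ρ × σ_i / σ_m = 0.90 × 43.5% / 18.7% = 2.0936
E(R) = 1.95% + 2.0936 × 3.21% = 8.67%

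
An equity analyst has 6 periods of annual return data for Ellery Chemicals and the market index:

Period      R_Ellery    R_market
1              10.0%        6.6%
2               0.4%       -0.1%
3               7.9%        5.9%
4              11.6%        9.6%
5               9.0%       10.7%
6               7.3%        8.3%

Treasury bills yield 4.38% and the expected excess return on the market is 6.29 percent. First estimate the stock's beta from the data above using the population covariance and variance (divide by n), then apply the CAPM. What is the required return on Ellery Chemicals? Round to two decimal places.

Mean R_i = (10.0 + 0.4 + 7.9 + 11.6 + 9.0 + 7.3) / 6 = 7.7000%
Mean R_m = (6.6 − 0.1 + 5.9 + 9.6 + 10.7 + 8.3) / 6 = 6.8333%
Σ(R_i − R̄_i)(R_m − R̄_m) = 65.1200  ⇒  Cov = 65.1200 / 6 = 10.8533
Σ(R_m − R̄_m)² = 73.7533  ⇒  Var(R_m) = 73.7533 / 6 = 12.2922
β = Cov / Var(R_m) = 10.8533 / 12.2922 = 0.8829
E(R) = R_f + β × MRP = 4.38% + 0.8829 × 6.29% = 9.93%

9.93%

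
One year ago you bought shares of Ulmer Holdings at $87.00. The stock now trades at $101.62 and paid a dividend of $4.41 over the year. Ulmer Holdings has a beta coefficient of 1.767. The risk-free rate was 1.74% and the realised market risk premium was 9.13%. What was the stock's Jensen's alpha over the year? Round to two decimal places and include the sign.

+4.00%

Realised HPR = (P1 + D1 − P0) / P0 = (101.62 + 4.41 − 87.00) / 87.00 = 19.03 / 87.00 = 21.8736%
CAPM required = R_f + β·MRP = 1.74% + 1.767 × 9.13% = 17.87271%
α = realised − required = 21.8736% − 17.87271% = +4.00%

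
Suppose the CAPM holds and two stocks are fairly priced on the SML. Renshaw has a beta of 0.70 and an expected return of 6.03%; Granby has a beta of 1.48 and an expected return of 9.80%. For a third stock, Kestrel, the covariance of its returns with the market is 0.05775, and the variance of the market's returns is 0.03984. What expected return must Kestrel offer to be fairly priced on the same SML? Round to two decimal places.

9.65%

MRP = (9.80% − 6.03%) / (1.48 − 0.70) = 4.8333%
R_f = 6.03% − 0.70 × 4.8333% = 2.6467%
β_Kestrel = Cov / Var(R_m) = 0.05775 / 0.03984 = 1.4495
E(R_Kestrel) = R_f + β × MRP = 2.6467% + 1.4495 × 4.8333% = 9.65%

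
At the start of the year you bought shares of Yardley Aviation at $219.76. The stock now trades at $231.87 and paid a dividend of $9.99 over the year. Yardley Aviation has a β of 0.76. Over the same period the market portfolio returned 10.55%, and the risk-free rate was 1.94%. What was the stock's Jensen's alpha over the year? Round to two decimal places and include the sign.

+1.57%

Realised HPR = (P1 + D1 − P0) / P0 = (231.87 + 9.99 − 219.76) / 219.76 = 22.10 / 219.76 = 10.0564%
MRP = 10.55% − 1.94% = 8.61%
CAPM required = R_f + β·MRP = 1.94% + 0.76 × 8.61% = 8.4836%
α = realised − required = 10.0564% − 8.4836% = +1.57%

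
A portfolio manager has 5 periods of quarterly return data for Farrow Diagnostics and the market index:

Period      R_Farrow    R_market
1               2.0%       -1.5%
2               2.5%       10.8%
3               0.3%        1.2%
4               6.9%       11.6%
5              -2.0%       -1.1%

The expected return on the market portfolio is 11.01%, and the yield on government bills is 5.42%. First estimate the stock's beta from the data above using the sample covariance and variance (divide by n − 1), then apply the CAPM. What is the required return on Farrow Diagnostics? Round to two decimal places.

7.61%

Mean R_i = (2.0 + 2.5 + 0.3 + 6.9 − 2.0) / 5 = 1.9400%
Mean R_m = (-1.5 + 10.8 + 1.2 + 11.6 − 1.1) / 5 = 4.2000%
Σ(R_i − R̄_i)(R_m − R̄_m) = 65.8600  ⇒  Cov = 65.8600 / 4 = 16.4650
Σ(R_m − R̄_m)² = 167.9000  ⇒  Var(R_m) = 167.9000 / 4 = 41.9750
β = Cov / Var(R_m) = 16.4650 / 41.9750 = 0.3923
MRP = 11.01% − 5.42% = 5.59%
E(R) = R_f + β × MRP = 5.42% + 0.3923 × 5.59% = 7.61%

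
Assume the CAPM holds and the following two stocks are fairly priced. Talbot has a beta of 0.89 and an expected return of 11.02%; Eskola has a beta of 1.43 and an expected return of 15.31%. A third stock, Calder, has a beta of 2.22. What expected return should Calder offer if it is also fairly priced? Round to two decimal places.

MRP (SML slope) = (15.31% − 11.02%) / (1.43 − 0.89) = 4.29% / 0.54 = 7.9444%
R_f (intercept) = 11.02% − 0.89 × 7.9444% = 3.9495%
E(R_Calder) = R_f + β × MRP = 3.9495% + 2.22 × 7.9444% = 21.59%

21.59%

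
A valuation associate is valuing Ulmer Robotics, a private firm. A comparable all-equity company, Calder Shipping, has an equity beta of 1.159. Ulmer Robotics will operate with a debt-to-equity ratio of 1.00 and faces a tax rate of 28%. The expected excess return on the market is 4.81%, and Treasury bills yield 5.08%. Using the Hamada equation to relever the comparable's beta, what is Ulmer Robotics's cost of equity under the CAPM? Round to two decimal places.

β_L = β_U × [1 + (1 − t)(D/E)] = 1.159 × [1 + (1 − 0.28) × 1.00]
    = 1.159 × [1 + 0.72 × 1.00] = 1.159 × 1.7200 = 1.9935
E(R) = R_f + β_L × MRP = 5.08% + 1.9935 × 4.81% = 14.67%

14.67%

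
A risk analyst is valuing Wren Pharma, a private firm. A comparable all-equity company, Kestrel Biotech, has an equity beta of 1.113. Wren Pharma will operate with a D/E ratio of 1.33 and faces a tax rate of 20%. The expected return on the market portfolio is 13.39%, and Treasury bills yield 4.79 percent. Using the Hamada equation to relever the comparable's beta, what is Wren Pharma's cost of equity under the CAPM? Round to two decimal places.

24.55%

β_L = β_U × [1 + (1 − t)(D/E)] = 1.113 × [1 + (1 − 0.20) × 1.33]
    = 1.113 × [1 + 0.80 × 1.33] = 1.113 × 2.0640 = 2.2972
MRP = 13.39% − 4.79% = 8.60%
E(R) = R_f + β_L × MRP = 4.79% + 2.2972 × 8.60% = 24.55%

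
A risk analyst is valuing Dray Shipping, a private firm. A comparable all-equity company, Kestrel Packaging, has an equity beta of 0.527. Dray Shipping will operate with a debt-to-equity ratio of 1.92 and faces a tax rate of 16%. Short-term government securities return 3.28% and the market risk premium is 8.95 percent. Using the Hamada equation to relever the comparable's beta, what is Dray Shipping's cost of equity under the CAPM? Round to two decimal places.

β_L = β_U × [1 + (1 − t)(D/E)] = 0.527 × [1 + (1 − 0.16) × 1.92]
    = 0.527 × [1 + 0.84 × 1.92] = 0.527 × 2.6128 = 1.3769
E(R) = R_f + β_L × MRP = 3.28% + 1.3769 × 8.95% = 15.60%

15.60%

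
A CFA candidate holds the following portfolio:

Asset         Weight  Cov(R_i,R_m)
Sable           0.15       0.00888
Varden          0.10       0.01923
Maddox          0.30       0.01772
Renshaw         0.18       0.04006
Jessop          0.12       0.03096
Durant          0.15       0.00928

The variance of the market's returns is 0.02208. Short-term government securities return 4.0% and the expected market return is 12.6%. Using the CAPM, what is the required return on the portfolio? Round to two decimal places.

β_Sable = 0.00888 / 0.02208 = 0.4022
β_Varden = 0.01923 / 0.02208 = 0.8709
β_Maddox = 0.01772 / 0.02208 = 0.8025
β_Renshaw = 0.04006 / 0.02208 = 1.8143
β_Jessop = 0.03096 / 0.02208 = 1.4022
β_Durant = 0.00928 / 0.02208 = 0.4203
β_P = Σ w_i β_i = 0.15×0.4022 + 0.10×0.8709 + 0.30×0.8025 + 0.18×1.8143 + 0.12×1.4022 + 0.15×0.4203 = 0.9461
MRP = 12.6% − 4.0% = 8.60%
E(R_P) = R_f + β_P × MRP = 4.0% + 0.9461 × 8.6% = 12.14%

12.14%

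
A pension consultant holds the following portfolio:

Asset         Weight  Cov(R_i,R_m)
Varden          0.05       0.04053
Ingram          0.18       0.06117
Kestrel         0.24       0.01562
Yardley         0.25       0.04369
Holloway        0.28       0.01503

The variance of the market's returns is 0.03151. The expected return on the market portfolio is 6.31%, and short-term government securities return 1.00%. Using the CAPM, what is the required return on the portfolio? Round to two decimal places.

β_Varden = 0.04053 / 0.03151 = 1.2863
β_Ingram = 0.06117 / 0.03151 = 1.9413
β_Kestrel = 0.01562 / 0.03151 = 0.4957
β_Yardley = 0.04369 / 0.03151 = 1.3865
β_Holloway = 0.01503 / 0.03151 = 0.4770
β_P = Σ w_i β_i = 0.05×1.2863 + 0.18×1.9413 + 0.24×0.4957 + 0.25×1.3865 + 0.28×0.4770 = 1.0129
MRP = 6.31% − 1.00% = 5.31%
E(R_P) = R_f + β_P × MRP = 1.00% + 1.0129 × 5.31% = 6.38%

6.38%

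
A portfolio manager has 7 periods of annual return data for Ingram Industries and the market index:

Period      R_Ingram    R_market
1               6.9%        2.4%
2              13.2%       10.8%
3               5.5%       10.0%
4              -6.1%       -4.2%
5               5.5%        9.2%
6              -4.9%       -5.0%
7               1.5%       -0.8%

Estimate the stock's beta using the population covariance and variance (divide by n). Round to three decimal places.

0.878

Mean R_i = (6.9 + 13.2 + 5.5 − 6.1 + 5.5 − 4.9 + 1.5) / 7 = 3.0857%
Mean R_m = (2.4 + 10.8 + 10.0 − 4.2 + 9.2 − 5.0 − 0.8) / 7 = 3.2000%
Σ(R_i − R̄_i)(R_m − R̄_m) = 244.5200  ⇒  Cov = 244.5200 / 7 = 34.9314
Σ(R_m − R̄_m)² = 278.6400  ⇒  Var(R_m) = 278.6400 / 7 = 39.8057
β = Cov / Var(R_m) = 34.9314 / 39.8057 = 0.8775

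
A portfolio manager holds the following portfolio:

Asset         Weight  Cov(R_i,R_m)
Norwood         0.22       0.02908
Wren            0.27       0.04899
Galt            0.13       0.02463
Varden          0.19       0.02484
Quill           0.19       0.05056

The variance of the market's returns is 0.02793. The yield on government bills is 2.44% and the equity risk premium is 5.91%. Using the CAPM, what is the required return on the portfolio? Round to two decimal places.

10.30%

β_Norwood = 0.02908 / 0.02793 = 1.0412
β_Wren = 0.04899 / 0.02793 = 1.7540
β_Galt = 0.02463 / 0.02793 = 0.8818
β_Varden = 0.02484 / 0.02793 = 0.8894
β_Quill = 0.05056 / 0.02793 = 1.8102
β_P = Σ w_i β_i = 0.22×1.0412 + 0.27×1.7540 + 0.13×0.8818 + 0.19×0.8894 + 0.19×1.8102 = 1.3302
E(R_P) = R_f + β_P × MRP = 2.44% + 1.3302 × 5.91% = 10.30%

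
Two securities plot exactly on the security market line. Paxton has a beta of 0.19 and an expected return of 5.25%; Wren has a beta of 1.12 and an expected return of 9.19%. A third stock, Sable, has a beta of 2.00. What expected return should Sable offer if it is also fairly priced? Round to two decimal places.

12.92%

MRP (SML slope) = (9.19% − 5.25%) / (1.12 − 0.19) = 3.94% / 0.93 = 4.2366%
R_f (intercept) = 5.25% − 0.19 × 4.2366% = 4.4450%
E(R_Sable) = R_f + β × MRP = 4.4450% + 2.00 × 4.2366% = 12.92%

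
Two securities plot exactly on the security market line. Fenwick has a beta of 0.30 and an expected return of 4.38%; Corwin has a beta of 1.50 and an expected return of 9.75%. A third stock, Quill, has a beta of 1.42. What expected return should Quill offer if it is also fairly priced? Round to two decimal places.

MRP (SML slope) = (9.75% − 4.38%) / (1.50 − 0.30) = 5.37% / 1.20 = 4.4750%
R_f (intercept) = 4.38% − 0.30 × 4.4750% = 3.0375%
E(R_Quill) = R_f + β × MRP = 3.0375% + 1.42 × 4.4750% = 9.39%

9.39%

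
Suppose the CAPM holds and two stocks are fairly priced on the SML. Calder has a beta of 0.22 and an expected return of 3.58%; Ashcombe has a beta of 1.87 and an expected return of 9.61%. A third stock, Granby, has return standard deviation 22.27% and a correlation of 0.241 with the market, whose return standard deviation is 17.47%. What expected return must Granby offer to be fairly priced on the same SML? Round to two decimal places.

MRP = (9.61% − 3.58%) / (1.87 − 0.22) = 3.6545%
R_f = 3.58% − 0.22 × 3.6545% = 2.7760%
β_Granby = ρ·σ_i/σ_m = 0.241 × 22.27 / 17.47 = 0.3072
E(R_Granby) = R_f + β × MRP = 2.7760% + 0.3072 × 3.6545% = 3.90%

3.90%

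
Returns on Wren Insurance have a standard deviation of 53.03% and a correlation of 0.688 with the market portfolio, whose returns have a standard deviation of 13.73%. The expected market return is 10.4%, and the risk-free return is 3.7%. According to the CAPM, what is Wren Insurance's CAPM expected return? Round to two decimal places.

β = ρ × σ_i / σ_m = 0.688 × 53.03% / 13.73% = 2.6573
MRP = 10.4% − 3.7% = 6.70%
E(R) = 3.7% + 2.6573 × 6.7% = 21.50%

21.50%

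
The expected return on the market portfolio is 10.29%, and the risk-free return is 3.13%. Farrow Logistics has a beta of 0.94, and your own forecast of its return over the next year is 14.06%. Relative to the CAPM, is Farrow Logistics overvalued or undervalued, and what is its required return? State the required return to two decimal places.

Undervalued; required return 9.86%

MRP = 10.29% − 3.13% = 7.16%
Required return = R_f + β·MRP = 3.13% + 0.94 × 7.16% = 9.86%
Forecast 14.06% > required 9.86% → the stock plots above the SML → undervalued.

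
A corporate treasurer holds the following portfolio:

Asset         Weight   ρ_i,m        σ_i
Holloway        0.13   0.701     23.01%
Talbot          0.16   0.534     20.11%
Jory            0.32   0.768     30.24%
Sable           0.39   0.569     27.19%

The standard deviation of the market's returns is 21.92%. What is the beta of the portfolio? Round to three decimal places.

β_Holloway = 0.701 × 23.01% / 21.92% = 0.7359
β_Talbot = 0.534 × 20.11% / 21.92% = 0.4899
β_Jory = 0.768 × 30.24% / 21.92% = 1.0595
β_Sable = 0.569 × 27.19% / 21.92% = 0.7058
β_P = Σ w_i β_i = 0.13×0.7359 + 0.16×0.4899 + 0.32×1.0595 + 0.39×0.7058 = 0.7884

0.788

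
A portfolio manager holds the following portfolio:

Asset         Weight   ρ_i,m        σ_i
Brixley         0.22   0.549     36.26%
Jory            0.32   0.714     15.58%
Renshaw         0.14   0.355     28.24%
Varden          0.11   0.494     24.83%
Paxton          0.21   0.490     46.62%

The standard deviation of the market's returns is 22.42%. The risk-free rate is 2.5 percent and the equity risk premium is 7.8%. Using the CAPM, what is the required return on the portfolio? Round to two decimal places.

β_Brixley = 0.549 × 36.26% / 22.42% = 0.8879
β_Jory = 0.714 × 15.58% / 22.42% = 0.4962
β_Renshaw = 0.355 × 28.24% / 22.42% = 0.4472
β_Varden = 0.494 × 24.83% / 22.42% = 0.5471
β_Paxton = 0.490 × 46.62% / 22.42% = 1.0189
β_P = Σ w_i β_i = 0.22×0.8879 + 0.32×0.4962 + 0.14×0.4472 + 0.11×0.5471 + 0.21×1.0189 = 0.6909
E(R_P) = R_f + β_P × MRP = 2.5% + 0.6909 × 7.8% = 7.89%

7.89%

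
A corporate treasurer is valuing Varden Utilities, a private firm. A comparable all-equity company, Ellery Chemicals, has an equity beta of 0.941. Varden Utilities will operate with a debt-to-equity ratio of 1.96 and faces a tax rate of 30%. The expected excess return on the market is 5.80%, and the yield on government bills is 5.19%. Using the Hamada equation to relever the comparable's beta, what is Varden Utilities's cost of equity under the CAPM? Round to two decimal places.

18.14%

β_L = β_U × [1 + (1 − t)(D/E)] = 0.941 × [1 + (1 − 0.30) × 1.96]
    = 0.941 × [1 + 0.70 × 1.96] = 0.941 × 2.3720 = 2.2321
E(R) = R_f + β_L × MRP = 5.19% + 2.2321 × 5.80% = 18.14%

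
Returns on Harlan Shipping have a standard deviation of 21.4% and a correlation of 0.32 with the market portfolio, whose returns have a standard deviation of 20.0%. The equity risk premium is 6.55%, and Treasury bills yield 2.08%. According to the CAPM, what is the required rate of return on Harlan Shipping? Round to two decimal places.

β = ρ × σ_i / σ_m = 0.32 × 21.4% / 20.0% = 0.3424
E(R) = 2.08% + 0.3424 × 6.55% = 4.32%

4.32%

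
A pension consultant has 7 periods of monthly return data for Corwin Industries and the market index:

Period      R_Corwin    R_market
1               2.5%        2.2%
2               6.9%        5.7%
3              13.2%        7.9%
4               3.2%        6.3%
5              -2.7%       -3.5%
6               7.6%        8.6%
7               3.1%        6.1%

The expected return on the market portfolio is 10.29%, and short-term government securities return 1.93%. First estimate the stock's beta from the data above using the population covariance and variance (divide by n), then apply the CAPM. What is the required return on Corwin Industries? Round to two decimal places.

Mean R_i = (2.5 + 6.9 + 13.2 + 3.2 − 2.7 + 7.6 + 3.1) / 7 = 4.8286%
Mean R_m = (2.2 + 5.7 + 7.9 + 6.3 − 3.5 + 8.6 + 6.1) / 7 = 4.7571%
Σ(R_i − R̄_i)(R_m − R̄_m) = 102.1986  ⇒  Cov = 102.1986 / 7 = 14.5998
Σ(R_m − R̄_m)² = 104.4371  ⇒  Var(R_m) = 104.4371 / 7 = 14.9196
β = Cov / Var(R_m) = 14.5998 / 14.9196 = 0.9786
MRP = 10.29% − 1.93% = 8.36%
E(R) = R_f + β × MRP = 1.93% + 0.9786 × 8.36% = 10.11%

10.11%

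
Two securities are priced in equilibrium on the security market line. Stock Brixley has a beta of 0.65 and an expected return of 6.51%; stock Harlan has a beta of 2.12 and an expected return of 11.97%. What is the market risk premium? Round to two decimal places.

Both satisfy E(R) = R_f + β·MRP, so the slope of the SML is
MRP = (11.97% − 6.51%) / (2.12 − 0.65) = 5.46% / 1.47 = 3.7143%

3.71%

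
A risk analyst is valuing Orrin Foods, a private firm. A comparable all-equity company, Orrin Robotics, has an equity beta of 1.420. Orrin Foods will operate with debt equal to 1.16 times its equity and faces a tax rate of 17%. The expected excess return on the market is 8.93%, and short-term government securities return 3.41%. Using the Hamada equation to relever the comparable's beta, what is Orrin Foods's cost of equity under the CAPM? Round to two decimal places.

β_L = β_U × [1 + (1 − t)(D/E)] = 1.420 × [1 + (1 − 0.17) × 1.16]
    = 1.420 × [1 + 0.83 × 1.16] = 1.420 × 1.9628 = 2.7872
E(R) = R_f + β_L × MRP = 3.41% + 2.7872 × 8.93% = 28.30%

28.30%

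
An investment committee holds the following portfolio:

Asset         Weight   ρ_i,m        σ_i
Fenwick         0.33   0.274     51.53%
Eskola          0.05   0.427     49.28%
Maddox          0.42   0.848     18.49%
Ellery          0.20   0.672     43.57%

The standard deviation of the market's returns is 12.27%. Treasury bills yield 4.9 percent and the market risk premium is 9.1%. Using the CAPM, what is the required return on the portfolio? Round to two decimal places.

β_Fenwick = 0.274 × 51.53% / 12.27% = 1.1507
β_Eskola = 0.427 × 49.28% / 12.27% = 1.7150
β_Maddox = 0.848 × 18.49% / 12.27% = 1.2779
β_Ellery = 0.672 × 43.57% / 12.27% = 2.3862
β_P = Σ w_i β_i = 0.33×1.1507 + 0.05×1.7150 + 0.42×1.2779 + 0.20×2.3862 = 1.4794
E(R_P) = R_f + β_P × MRP = 4.9% + 1.4794 × 9.1% = 18.36%

18.36%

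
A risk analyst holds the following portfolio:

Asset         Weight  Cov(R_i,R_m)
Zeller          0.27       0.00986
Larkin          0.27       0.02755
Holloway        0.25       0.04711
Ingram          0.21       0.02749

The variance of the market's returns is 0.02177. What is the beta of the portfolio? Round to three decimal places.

1.270

β_Zeller = 0.00986 / 0.02177 = 0.4529
β_Larkin = 0.02755 / 0.02177 = 1.2655
β_Holloway = 0.04711 / 0.02177 = 2.1640
β_Ingram = 0.02749 / 0.02177 = 1.2627
β_P = Σ w_i β_i = 0.27×0.4529 + 0.27×1.2655 + 0.25×2.1640 + 0.21×1.2627 = 1.2701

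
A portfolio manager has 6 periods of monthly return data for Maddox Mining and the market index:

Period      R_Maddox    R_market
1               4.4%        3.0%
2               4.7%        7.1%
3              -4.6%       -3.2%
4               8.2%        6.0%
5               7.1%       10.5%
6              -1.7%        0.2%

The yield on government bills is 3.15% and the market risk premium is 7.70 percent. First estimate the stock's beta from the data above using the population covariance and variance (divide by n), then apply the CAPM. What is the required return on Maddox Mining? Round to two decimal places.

10.25%

Mean R_i = (4.4 + 4.7 − 4.6 + 8.2 + 7.1 − 1.7) / 6 = 3.0167%
Mean R_m = (3.0 + 7.1 − 3.2 + 6.0 + 10.5 + 0.2) / 6 = 3.9333%
Σ(R_i − R̄_i)(R_m − R̄_m) = 113.5067  ⇒  Cov = 113.5067 / 6 = 18.9178
Σ(R_m − R̄_m)² = 123.1133  ⇒  Var(R_m) = 123.1133 / 6 = 20.5189
β = Cov / Var(R_m) = 18.9178 / 20.5189 = 0.9220
E(R) = R_f + β × MRP = 3.15% + 0.9220 × 7.70% = 10.25%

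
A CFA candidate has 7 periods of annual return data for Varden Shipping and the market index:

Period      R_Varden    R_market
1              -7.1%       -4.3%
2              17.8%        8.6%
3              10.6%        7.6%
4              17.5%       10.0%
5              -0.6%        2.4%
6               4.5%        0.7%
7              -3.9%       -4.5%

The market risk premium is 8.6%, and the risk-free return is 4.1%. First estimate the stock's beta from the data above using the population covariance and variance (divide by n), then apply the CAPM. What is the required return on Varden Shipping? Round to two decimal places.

17.79%

Mean R_i = (-7.1 + 17.8 + 10.6 + 17.5 − 0.6 + 4.5 − 3.9) / 7 = 5.5429%
Mean R_m = (-4.3 + 8.6 + 7.6 + 10.0 + 2.4 + 0.7 − 4.5) / 7 = 2.9286%
Σ(R_i − R̄_i)(R_m − R̄_m) = 344.8014  ⇒  Cov = 344.8014 / 7 = 49.2573
Σ(R_m − R̄_m)² = 216.6743  ⇒  Var(R_m) = 216.6743 / 7 = 30.9535
β = Cov / Var(R_m) = 49.2573 / 30.9535 = 1.5913
E(R) = R_f + β × MRP = 4.1% + 1.5913 × 8.6% = 17.79%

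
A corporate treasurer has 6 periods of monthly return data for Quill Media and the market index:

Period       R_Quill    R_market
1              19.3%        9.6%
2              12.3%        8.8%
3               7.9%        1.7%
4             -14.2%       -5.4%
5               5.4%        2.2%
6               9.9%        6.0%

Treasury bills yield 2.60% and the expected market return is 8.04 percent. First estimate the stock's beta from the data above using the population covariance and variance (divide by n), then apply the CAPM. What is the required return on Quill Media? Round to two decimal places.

13.12%

Mean R_i = (19.3 + 12.3 + 7.9 − 14.2 + 5.4 + 9.9) / 6 = 6.7667%
Mean R_m = (9.6 + 8.8 + 1.7 − 5.4 + 2.2 + 6.0) / 6 = 3.8167%
Σ(R_i − R̄_i)(R_m − R̄_m) = 299.9533  ⇒  Cov = 299.9533 / 6 = 49.9922
Σ(R_m − R̄_m)² = 155.0883  ⇒  Var(R_m) = 155.0883 / 6 = 25.8481
β = Cov / Var(R_m) = 49.9922 / 25.8481 = 1.9341
MRP = 8.04% − 2.60% = 5.44%
E(R) = R_f + β × MRP = 2.60% + 1.9341 × 5.44% = 13.12%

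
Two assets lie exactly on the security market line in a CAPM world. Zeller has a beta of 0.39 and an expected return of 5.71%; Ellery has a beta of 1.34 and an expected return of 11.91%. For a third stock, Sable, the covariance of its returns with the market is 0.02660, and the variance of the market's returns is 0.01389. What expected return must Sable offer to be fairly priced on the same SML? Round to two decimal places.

MRP = (11.91% − 5.71%) / (1.34 − 0.39) = 6.5263%
R_f = 5.71% − 0.39 × 6.5263% = 3.1647%
β_Sable = Cov / Var(R_m) = 0.02660 / 0.01389 = 1.9150
E(R_Sable) = R_f + β × MRP = 3.1647% + 1.9150 × 6.5263% = 15.66%

15.66%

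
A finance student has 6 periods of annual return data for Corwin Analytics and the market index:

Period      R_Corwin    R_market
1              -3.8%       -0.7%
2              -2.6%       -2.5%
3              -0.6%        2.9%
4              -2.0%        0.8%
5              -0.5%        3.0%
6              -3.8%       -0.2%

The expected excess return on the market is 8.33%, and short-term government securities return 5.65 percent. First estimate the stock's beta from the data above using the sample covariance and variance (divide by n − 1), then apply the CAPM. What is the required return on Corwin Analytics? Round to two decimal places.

Mean R_i = (-3.8 − 2.6 − 0.6 − 2.0 − 0.5 − 3.8) / 6 = -2.2167%
Mean R_m = (-0.7 − 2.5 + 2.9 + 0.8 + 3.0 − 0.2) / 6 = 0.5500%
Σ(R_i − R̄_i)(R_m − R̄_m) = 12.3950  ⇒  Cov = 12.3950 / 5 = 2.4790
Σ(R_m − R̄_m)² = 23.0150  ⇒  Var(R_m) = 23.0150 / 5 = 4.6030
β = Cov / Var(R_m) = 2.4790 / 4.6030 = 0.5386
E(R) = R_f + β × MRP = 5.65% + 0.5386 × 8.33% = 10.14%

10.14%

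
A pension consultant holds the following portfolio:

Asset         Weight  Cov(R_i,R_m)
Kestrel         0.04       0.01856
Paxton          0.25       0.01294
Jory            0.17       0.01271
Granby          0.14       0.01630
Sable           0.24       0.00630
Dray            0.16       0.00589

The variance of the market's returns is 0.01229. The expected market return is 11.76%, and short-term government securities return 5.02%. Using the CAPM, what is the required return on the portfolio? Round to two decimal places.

10.98%

β_Kestrel = 0.01856 / 0.01229 = 1.5102
β_Paxton = 0.01294 / 0.01229 = 1.0529
β_Jory = 0.01271 / 0.01229 = 1.0342
β_Granby = 0.01630 / 0.01229 = 1.3263
β_Sable = 0.00630 / 0.01229 = 0.5126
β_Dray = 0.00589 / 0.01229 = 0.4793
β_P = Σ w_i β_i = 0.04×1.5102 + 0.25×1.0529 + 0.17×1.0342 + 0.14×1.3263 + 0.24×0.5126 + 0.16×0.4793 = 0.8848
MRP = 11.76% − 5.02% = 6.74%
E(R_P) = R_f + β_P × MRP = 5.02% + 0.8848 × 6.74% = 10.98%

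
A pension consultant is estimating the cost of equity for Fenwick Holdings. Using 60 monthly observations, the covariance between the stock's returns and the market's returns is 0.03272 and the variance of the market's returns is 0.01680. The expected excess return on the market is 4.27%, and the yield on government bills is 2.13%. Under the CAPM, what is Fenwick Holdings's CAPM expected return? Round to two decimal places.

10.45%

β = Cov(R_i, R_m) / Var(R_m) = 0.03272 / 0.01680 = 1.9476
E(R) = R_f + β × MRP = 2.13% + 1.9476 × 4.27% = 10.45%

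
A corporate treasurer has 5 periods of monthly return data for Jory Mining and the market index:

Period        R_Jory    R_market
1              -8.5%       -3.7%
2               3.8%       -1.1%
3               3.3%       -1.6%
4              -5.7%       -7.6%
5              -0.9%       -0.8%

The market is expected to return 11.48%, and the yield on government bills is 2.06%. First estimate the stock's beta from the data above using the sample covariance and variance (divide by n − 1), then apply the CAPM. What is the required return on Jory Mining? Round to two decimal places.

Mean R_i = (-8.5 + 3.8 + 3.3 − 5.7 − 0.9) / 5 = -1.6000%
Mean R_m = (-3.7 − 1.1 − 1.6 − 7.6 − 0.8) / 5 = -2.9600%
Σ(R_i − R̄_i)(R_m − R̄_m) = 42.3500  ⇒  Cov = 42.3500 / 4 = 10.5875
Σ(R_m − R̄_m)² = 32.0520  ⇒  Var(R_m) = 32.0520 / 4 = 8.0130
β = Cov / Var(R_m) = 10.5875 / 8.0130 = 1.3213
MRP = 11.48% − 2.06% = 9.42%
E(R) = R_f + β × MRP = 2.06% + 1.3213 × 9.42% = 14.51%

14.51%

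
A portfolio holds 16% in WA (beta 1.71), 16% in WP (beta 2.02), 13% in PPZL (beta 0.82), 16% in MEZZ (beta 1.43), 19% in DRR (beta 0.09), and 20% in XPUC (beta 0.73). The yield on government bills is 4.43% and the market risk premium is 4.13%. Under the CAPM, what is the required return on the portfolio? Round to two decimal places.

β_P = Σ w_i β_i = 0.16×1.71 + 0.16×2.02 + 0.13×0.82 + 0.16×1.43 + 0.19×0.09 + 0.20×0.73 = 1.0953
E(R_P) = R_f + β_P × MRP = 4.43% + 1.0953 × 4.13% = 8.95%

8.95%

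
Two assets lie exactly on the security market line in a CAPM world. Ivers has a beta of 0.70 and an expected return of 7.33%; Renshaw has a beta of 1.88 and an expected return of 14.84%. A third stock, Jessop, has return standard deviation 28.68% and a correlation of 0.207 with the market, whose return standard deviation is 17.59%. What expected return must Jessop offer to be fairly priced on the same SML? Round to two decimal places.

5.02%

MRP = (14.84% − 7.33%) / (1.88 − 0.70) = 6.3644%
R_f = 7.33% − 0.70 × 6.3644% = 2.8749%
β_Jessop = ρ·σ_i/σ_m = 0.207 × 28.68 / 17.59 = 0.3375
E(R_Jessop) = R_f + β × MRP = 2.8749% + 0.3375 × 6.3644% = 5.02%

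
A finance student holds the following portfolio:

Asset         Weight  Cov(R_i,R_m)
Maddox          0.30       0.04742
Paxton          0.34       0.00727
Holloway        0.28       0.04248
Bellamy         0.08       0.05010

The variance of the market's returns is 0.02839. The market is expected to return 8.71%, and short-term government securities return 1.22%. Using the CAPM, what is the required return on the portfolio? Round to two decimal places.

9.82%

β_Maddox = 0.04742 / 0.02839 = 1.6703
β_Paxton = 0.00727 / 0.02839 = 0.2561
β_Holloway = 0.04248 / 0.02839 = 1.4963
β_Bellamy = 0.05010 / 0.02839 = 1.7647
β_P = Σ w_i β_i = 0.30×1.6703 + 0.34×0.2561 + 0.28×1.4963 + 0.08×1.7647 = 1.1483
MRP = 8.71% − 1.22% = 7.49%
E(R_P) = R_f + β_P × MRP = 1.22% + 1.1483 × 7.49% = 9.82%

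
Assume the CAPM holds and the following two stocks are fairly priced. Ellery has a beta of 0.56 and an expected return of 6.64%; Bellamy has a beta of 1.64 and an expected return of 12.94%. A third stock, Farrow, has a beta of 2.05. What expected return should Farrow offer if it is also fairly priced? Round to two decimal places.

MRP (SML slope) = (12.94% − 6.64%) / (1.64 − 0.56) = 6.30% / 1.08 = 5.8333%
R_f (intercept) = 6.64% − 0.56 × 5.8333% = 3.3734%
E(R_Farrow) = R_f + β × MRP = 3.3734% + 2.05 × 5.8333% = 15.33%

15.33%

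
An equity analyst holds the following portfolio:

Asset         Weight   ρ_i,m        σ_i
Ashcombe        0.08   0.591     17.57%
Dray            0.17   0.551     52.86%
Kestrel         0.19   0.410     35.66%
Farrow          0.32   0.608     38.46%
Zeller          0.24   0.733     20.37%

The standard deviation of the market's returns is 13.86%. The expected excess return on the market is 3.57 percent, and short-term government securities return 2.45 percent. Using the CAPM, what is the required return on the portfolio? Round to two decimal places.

7.51%

β_Ashcombe = 0.591 × 17.57% / 13.86% = 0.7492
β_Dray = 0.551 × 52.86% / 13.86% = 2.1014
β_Kestrel = 0.410 × 35.66% / 13.86% = 1.0549
β_Farrow = 0.608 × 38.46% / 13.86% = 1.6871
β_Zeller = 0.733 × 20.37% / 13.86% = 1.0773
β_P = Σ w_i β_i = 0.08×0.7492 + 0.17×2.1014 + 0.19×1.0549 + 0.32×1.6871 + 0.24×1.0773 = 1.4160
E(R_P) = R_f + β_P × MRP = 2.45% + 1.4160 × 3.57% = 7.51%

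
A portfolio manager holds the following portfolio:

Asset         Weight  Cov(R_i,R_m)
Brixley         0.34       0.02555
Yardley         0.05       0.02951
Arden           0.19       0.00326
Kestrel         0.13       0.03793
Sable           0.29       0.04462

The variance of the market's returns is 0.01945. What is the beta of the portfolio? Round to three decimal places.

1.473

β_Brixley = 0.02555 / 0.01945 = 1.3136
β_Yardley = 0.02951 / 0.01945 = 1.5172
β_Arden = 0.00326 / 0.01945 = 0.1676
β_Kestrel = 0.03793 / 0.01945 = 1.9501
β_Sable = 0.04462 / 0.01945 = 2.2941
β_P = Σ w_i β_i = 0.34×1.3136 + 0.05×1.5172 + 0.19×0.1676 + 0.13×1.9501 + 0.29×2.2941 = 1.4731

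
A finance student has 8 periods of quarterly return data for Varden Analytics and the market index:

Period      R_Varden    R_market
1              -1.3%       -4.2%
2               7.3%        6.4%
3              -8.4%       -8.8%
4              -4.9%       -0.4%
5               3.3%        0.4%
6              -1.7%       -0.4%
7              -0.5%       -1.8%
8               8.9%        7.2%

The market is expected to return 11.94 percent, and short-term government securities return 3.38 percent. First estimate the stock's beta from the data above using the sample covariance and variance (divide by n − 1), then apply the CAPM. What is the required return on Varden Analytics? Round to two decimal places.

Mean R_i = (-1.3 + 7.3 − 8.4 − 4.9 + 3.3 − 1.7 − 0.5 + 8.9) / 8 = 0.3375%
Mean R_m = (-4.2 + 6.4 − 8.8 − 0.4 + 0.4 − 0.4 − 1.8 + 7.2) / 8 = -0.2000%
Σ(R_i − R̄_i)(R_m − R̄_m) = 195.5800  ⇒  Cov = 195.5800 / 7 = 27.9400
Σ(R_m − R̄_m)² = 191.2800  ⇒  Var(R_m) = 191.2800 / 7 = 27.3257
β = Cov / Var(R_m) = 27.9400 / 27.3257 = 1.0225
MRP = 11.94% − 3.38% = 8.56%
E(R) = R_f + β × MRP = 3.38% + 1.0225 × 8.56% = 12.13%

12.13%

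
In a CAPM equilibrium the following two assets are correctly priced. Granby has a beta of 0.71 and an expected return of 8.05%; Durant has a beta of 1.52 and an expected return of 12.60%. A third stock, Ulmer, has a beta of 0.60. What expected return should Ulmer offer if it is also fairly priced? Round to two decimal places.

MRP (SML slope) = (12.60% − 8.05%) / (1.52 − 0.71) = 4.55% / 0.81 = 5.6173%
R_f (intercept) = 8.05% − 0.71 × 5.6173% = 4.0617%
E(R_Ulmer) = R_f + β × MRP = 4.0617% + 0.60 × 5.6173% = 7.43%

7.43%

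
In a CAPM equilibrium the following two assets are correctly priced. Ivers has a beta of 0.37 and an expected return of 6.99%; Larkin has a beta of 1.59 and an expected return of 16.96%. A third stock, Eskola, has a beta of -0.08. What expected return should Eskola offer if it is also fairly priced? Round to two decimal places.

3.31%

MRP (SML slope) = (16.96% − 6.99%) / (1.59 − 0.37) = 9.97% / 1.22 = 8.1721%
R_f (intercept) = 6.99% − 0.37 × 8.1721% = 3.9663%
E(R_Eskola) = R_f + β × MRP = 3.9663% + -0.08 × 8.1721% = 3.31%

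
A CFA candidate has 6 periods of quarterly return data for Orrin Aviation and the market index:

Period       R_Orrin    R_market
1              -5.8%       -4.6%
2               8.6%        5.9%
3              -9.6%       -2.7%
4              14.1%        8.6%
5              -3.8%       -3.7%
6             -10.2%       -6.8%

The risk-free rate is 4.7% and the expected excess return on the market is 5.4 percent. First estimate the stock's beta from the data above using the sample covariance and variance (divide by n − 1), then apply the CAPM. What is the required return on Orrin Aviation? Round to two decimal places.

13.11%

Mean R_i = (-5.8 + 8.6 − 9.6 + 14.1 − 3.8 − 10.2) / 6 = -1.1167%
Mean R_m = (-4.6 + 5.9 − 2.7 + 8.6 − 3.7 − 6.8) / 6 = -0.5500%
Σ(R_i − R̄_i)(R_m − R̄_m) = 304.3350  ⇒  Cov = 304.3350 / 5 = 60.8670
Σ(R_m − R̄_m)² = 195.3350  ⇒  Var(R_m) = 195.3350 / 5 = 39.0670
β = Cov / Var(R_m) = 60.8670 / 39.0670 = 1.5580
E(R) = R_f + β × MRP = 4.7% + 1.5580 × 5.4% = 13.11%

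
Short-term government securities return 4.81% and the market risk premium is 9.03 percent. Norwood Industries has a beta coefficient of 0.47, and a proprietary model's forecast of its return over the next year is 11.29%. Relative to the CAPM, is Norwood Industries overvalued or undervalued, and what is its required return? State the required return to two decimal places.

Undervalued; required return 9.05%

Required return = R_f + β·MRP = 4.81% + 0.47 × 9.03% = 9.05%
Forecast 11.29% > required 9.05% → the stock plots above the SML → undervalued.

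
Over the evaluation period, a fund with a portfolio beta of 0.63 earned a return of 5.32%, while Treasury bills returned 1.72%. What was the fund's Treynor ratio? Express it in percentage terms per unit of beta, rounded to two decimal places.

Treynor = (R_P − R_f) / β_P = (5.32% − 1.72%) / 0.6300 = 3.60% / 0.6300 = 5.71%

5.71%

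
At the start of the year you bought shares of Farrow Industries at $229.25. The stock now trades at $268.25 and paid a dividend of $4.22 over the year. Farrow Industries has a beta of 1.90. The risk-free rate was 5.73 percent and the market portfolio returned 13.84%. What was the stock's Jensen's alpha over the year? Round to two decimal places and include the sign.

-2.29%

Realised HPR = (P1 + D1 − P0) / P0 = (268.25 + 4.22 − 229.25) / 229.25 = 43.22 / 229.25 = 18.8528%
MRP = 13.84% − 5.73% = 8.11%
CAPM required = R_f + β·MRP = 5.73% + 1.90 × 8.11% = 21.1390%
α = realised − required = 18.8528% − 21.1390% = -2.29%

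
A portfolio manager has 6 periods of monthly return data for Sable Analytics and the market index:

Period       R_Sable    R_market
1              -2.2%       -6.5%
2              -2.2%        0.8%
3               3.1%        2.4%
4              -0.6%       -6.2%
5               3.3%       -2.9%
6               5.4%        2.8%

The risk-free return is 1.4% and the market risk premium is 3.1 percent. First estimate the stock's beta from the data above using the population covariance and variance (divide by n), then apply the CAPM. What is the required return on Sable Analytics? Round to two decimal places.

Mean R_i = (-2.2 − 2.2 + 3.1 − 0.6 + 3.3 + 5.4) / 6 = 1.1333%
Mean R_m = (-6.5 + 0.8 + 2.4 − 6.2 − 2.9 + 2.8) / 6 = -1.6000%
Σ(R_i − R̄_i)(R_m − R̄_m) = 40.1300  ⇒  Cov = 40.1300 / 6 = 6.6883
Σ(R_m − R̄_m)² = 87.9800  ⇒  Var(R_m) = 87.9800 / 6 = 14.6633
β = Cov / Var(R_m) = 6.6883 / 14.6633 = 0.4561
E(R) = R_f + β × MRP = 1.4% + 0.4561 × 3.1% = 2.81%

2.81%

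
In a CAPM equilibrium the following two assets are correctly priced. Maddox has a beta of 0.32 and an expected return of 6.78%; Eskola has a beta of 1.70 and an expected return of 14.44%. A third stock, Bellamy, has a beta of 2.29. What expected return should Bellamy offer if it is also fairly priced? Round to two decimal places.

MRP (SML slope) = (14.44% − 6.78%) / (1.70 − 0.32) = 7.66% / 1.38 = 5.5507%
R_f (intercept) = 6.78% − 0.32 × 5.5507% = 5.0038%
E(R_Bellamy) = R_f + β × MRP = 5.0038% + 2.29 × 5.5507% = 17.71%

17.71%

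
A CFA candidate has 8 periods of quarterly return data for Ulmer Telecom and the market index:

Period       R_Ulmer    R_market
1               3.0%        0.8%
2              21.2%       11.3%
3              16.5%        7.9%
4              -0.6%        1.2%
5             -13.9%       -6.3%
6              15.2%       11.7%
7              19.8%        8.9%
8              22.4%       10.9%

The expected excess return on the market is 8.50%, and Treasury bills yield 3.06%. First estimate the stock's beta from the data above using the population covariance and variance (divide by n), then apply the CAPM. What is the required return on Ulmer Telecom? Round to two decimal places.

19.41%

Mean R_i = (3.0 + 21.2 + 16.5 − 0.6 − 13.9 + 15.2 + 19.8 + 22.4) / 8 = 10.4500%
Mean R_m = (0.8 + 11.3 + 7.9 + 1.2 − 6.3 + 11.7 + 8.9 + 10.9) / 8 = 5.8000%
Σ(R_i − R̄_i)(R_m − R̄_m) = 572.5000  ⇒  Cov = 572.5000 / 8 = 71.5625
Σ(R_m − R̄_m)² = 297.6600  ⇒  Var(R_m) = 297.6600 / 8 = 37.2075
β = Cov / Var(R_m) = 71.5625 / 37.2075 = 1.9233
E(R) = R_f + β × MRP = 3.06% + 1.9233 × 8.50% = 19.41%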